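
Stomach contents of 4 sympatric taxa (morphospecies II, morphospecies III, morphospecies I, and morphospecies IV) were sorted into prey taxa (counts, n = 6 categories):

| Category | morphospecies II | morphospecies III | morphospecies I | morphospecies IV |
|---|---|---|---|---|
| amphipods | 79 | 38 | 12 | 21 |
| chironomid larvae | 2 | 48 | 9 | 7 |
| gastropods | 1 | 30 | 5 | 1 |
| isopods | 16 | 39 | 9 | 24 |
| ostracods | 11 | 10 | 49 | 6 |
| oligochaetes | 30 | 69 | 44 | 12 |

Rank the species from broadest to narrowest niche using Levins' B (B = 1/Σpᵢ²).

morphospecies III > morphospecies IV > morphospecies I > morphospecies II

Proportions for morphospecies II (n=139): 79/139=0.5683, 2/139=0.0144, 1/139=0.0072, 16/139=0.1151, 11/139=0.0791, 30/139=0.2158
Proportions for morphospecies III (n=234): 38/234=0.1624, 48/234=0.2051, 30/234=0.1282, 39/234=0.1667, 10/234=0.0427, 69/234=0.2949
Proportions for morphospecies I (n=128): 12/128=0.0938, 9/128=0.0703, 5/128=0.0391, 9/128=0.0703, 49/128=0.3828, 44/128=0.3438
Proportions for morphospecies IV (n=71): 21/71=0.2958, 7/71=0.0986, 1/71=0.0141, 24/71=0.3380, 6/71=0.0845, 12/71=0.1690
Σp_IIᵢ² = 0.5683² + 0.0144² + 0.0072² + 0.1151² + 0.0791² + 0.2158² = 0.322965 + 0.000207 + 0.000052 + 0.013248 + 0.006257 + 0.046570 = 0.389299
B_II = 1 / 0.389299 = 2.5687
Σp_IIIᵢ² = 0.1624² + 0.2051² + 0.1282² + 0.1667² + 0.0427² + 0.2949² = 0.026374 + 0.042066 + 0.016435 + 0.027789 + 0.001823 + 0.086966 = 0.201453
B_III = 1 / 0.201453 = 4.9639
Σp_Iᵢ² = 0.0938² + 0.0703² + 0.0391² + 0.0703² + 0.3828² + 0.3438² = 0.008798 + 0.004942 + 0.001529 + 0.004942 + 0.146536 + 0.118198 = 0.284945
B_I = 1 / 0.284945 = 3.5094
Σp_IVᵢ² = 0.2958² + 0.0986² + 0.0141² + 0.3380² + 0.0845² + 0.1690² = 0.087498 + 0.009722 + 0.000199 + 0.114244 + 0.007140 + 0.028561 = 0.247364
B_IV = 1 / 0.247364 = 4.0426
Ranking by B (broadest → narrowest): morphospecies III (4.96) > morphospecies IV (4.04) > morphospecies I (3.51) > morphospecies II (2.57)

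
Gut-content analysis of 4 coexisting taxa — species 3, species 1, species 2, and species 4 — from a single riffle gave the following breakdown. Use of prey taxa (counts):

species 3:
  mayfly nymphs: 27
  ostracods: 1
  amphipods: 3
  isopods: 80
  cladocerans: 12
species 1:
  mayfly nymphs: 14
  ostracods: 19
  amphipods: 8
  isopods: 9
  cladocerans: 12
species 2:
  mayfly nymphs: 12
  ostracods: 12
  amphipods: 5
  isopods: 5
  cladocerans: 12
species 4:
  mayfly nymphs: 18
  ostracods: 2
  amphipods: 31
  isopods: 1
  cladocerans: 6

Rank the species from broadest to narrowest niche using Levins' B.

species 1 > species 2 > species 4 > species 3

Proportions for species 3 (n=123): 27/123=0.2195, 1/123=0.0081, 3/123=0.0244, 80/123=0.6504, 12/123=0.0976
Proportions for species 1 (n=62): 14/62=0.2258, 19/62=0.3065, 8/62=0.1290, 9/62=0.1452, 12/62=0.1935
Proportions for species 2 (n=46): 12/46=0.2609, 12/46=0.2609, 5/46=0.1087, 5/46=0.1087, 12/46=0.2609
Proportions for species 4 (n=58): 18/58=0.3103, 2/58=0.0345, 31/58=0.5345, 1/58=0.0172, 6/58=0.1034
Σp_3ᵢ² = 0.2195² + 0.0081² + 0.0244² + 0.6504² + 0.0976² = 0.048180 + 0.000066 + 0.000595 + 0.423020 + 0.009526 = 0.481387
B_3 = 1 / 0.481387 = 2.0773
Σp_1ᵢ² = 0.2258² + 0.3065² + 0.1290² + 0.1452² + 0.1935² = 0.050986 + 0.093942 + 0.016641 + 0.021083 + 0.037442 = 0.220094
B_1 = 1 / 0.220094 = 4.5435
Σp_2ᵢ² = 0.2609² + 0.2609² + 0.1087² + 0.1087² + 0.2609² = 0.068069 + 0.068069 + 0.011816 + 0.011816 + 0.068069 = 0.227839
B_2 = 1 / 0.227839 = 4.3891
Σp_4ᵢ² = 0.3103² + 0.0345² + 0.5345² + 0.0172² + 0.1034² = 0.096286 + 0.001190 + 0.285690 + 0.000296 + 0.010692 = 0.394154
B_4 = 1 / 0.394154 = 2.5371
Ranking by B (broadest → narrowest): species 1 (4.54) > species 2 (4.39) > species 4 (2.54) > species 3 (2.08)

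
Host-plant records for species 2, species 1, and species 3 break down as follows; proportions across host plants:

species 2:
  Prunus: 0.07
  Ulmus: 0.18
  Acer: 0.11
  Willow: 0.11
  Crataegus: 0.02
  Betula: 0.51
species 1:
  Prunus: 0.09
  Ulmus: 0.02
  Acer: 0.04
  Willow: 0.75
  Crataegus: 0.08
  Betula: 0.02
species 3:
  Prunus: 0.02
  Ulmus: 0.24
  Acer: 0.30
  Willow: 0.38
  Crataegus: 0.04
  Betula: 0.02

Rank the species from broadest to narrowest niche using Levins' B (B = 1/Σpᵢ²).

Σp_2ᵢ² = 0.07² + 0.18² + 0.11² + 0.11² + 0.02² + 0.51² = 0.0049 + 0.0324 + 0.0121 + 0.0121 + 0.0004 + 0.2601 = 0.3220
B_2 = 1 / 0.3220 = 3.1056
Σp_1ᵢ² = 0.09² + 0.02² + 0.04² + 0.75² + 0.08² + 0.02² = 0.0081 + 0.0004 + 0.0016 + 0.5625 + 0.0064 + 0.0004 = 0.5794
B_1 = 1 / 0.5794 = 1.7259
Σp_3ᵢ² = 0.02² + 0.24² + 0.30² + 0.38² + 0.04² + 0.02² = 0.0004 + 0.0576 + 0.0900 + 0.1444 + 0.0016 + 0.0004 = 0.2944
B_3 = 1 / 0.2944 = 3.3967
Ranking by B (broadest → narrowest): species 3 (3.40) > species 2 (3.11) > species 1 (1.73)

species 3 > species 2 > species 1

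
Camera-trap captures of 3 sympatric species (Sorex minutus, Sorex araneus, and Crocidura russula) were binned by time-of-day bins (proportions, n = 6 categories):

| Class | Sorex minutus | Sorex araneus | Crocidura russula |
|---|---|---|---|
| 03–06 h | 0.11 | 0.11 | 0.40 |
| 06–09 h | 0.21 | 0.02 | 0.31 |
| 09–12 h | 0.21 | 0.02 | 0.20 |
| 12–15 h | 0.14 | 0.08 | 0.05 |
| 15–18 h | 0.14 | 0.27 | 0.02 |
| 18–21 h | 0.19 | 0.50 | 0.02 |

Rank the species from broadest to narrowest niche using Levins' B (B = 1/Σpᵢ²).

Sorex minutus > Crocidura russula > Sorex araneus

Σp_minuᵢ² = 0.11² + 0.21² + 0.21² + 0.14² + 0.14² + 0.19² = 0.0121 + 0.0441 + 0.0441 + 0.0196 + 0.0196 + 0.0361 = 0.1756
B_minu = 1 / 0.1756 = 5.6948
Σp_aranᵢ² = 0.11² + 0.02² + 0.02² + 0.08² + 0.27² + 0.50² = 0.0121 + 0.0004 + 0.0004 + 0.0064 + 0.0729 + 0.2500 = 0.3422
B_aran = 1 / 0.3422 = 2.9223
Σp_russᵢ² = 0.40² + 0.31² + 0.20² + 0.05² + 0.02² + 0.02² = 0.1600 + 0.0961 + 0.0400 + 0.0025 + 0.0004 + 0.0004 = 0.2994
B_russ = 1 / 0.2994 = 3.3400
Ranking by B (broadest → narrowest): Sorex minutus (5.69) > Crocidura russula (3.34) > Sorex araneus (2.92)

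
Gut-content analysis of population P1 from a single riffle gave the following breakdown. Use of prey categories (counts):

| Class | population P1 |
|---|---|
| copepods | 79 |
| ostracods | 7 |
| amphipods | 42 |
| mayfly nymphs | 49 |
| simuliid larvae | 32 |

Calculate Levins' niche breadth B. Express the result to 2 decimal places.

Proportions for population P1 (n=209): 79/209=0.3780, 7/209=0.0335, 42/209=0.2010, 49/209=0.2344, 32/209=0.1531
Σpᵢ² = 0.3780² + 0.0335² + 0.2010² + 0.2344² + 0.1531² = 0.142884 + 0.001122 + 0.040401 + 0.054943 + 0.023440 = 0.262790
B = 1 / 0.262790 = 3.8053

3.81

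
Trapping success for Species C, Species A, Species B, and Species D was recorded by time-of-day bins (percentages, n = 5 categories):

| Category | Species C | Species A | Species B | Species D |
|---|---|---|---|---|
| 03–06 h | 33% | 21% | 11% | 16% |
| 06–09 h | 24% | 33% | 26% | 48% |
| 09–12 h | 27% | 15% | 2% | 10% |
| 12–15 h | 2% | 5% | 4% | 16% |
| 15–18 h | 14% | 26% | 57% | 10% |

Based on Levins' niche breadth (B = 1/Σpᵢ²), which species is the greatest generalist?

Species A

Convert percentages to proportions (divide by 100).
Σp_Cᵢ² = 0.33² + 0.24² + 0.27² + 0.02² + 0.14² = 0.1089 + 0.0576 + 0.0729 + 0.0004 + 0.0196 = 0.2594
B_C = 1 / 0.2594 = 3.8551
Σp_Aᵢ² = 0.21² + 0.33² + 0.15² + 0.05² + 0.26² = 0.0441 + 0.1089 + 0.0225 + 0.0025 + 0.0676 = 0.2456
B_A = 1 / 0.2456 = 4.0717
Σp_Bᵢ² = 0.11² + 0.26² + 0.02² + 0.04² + 0.57² = 0.0121 + 0.0676 + 0.0004 + 0.0016 + 0.3249 = 0.4066
B_B = 1 / 0.4066 = 2.4594
Σp_Dᵢ² = 0.16² + 0.48² + 0.10² + 0.16² + 0.10² = 0.0256 + 0.2304 + 0.0100 + 0.0256 + 0.0100 = 0.3016
B_D = 1 / 0.3016 = 3.3156
Highest B → broadest niche (most generalist): Species A (B = 4.07).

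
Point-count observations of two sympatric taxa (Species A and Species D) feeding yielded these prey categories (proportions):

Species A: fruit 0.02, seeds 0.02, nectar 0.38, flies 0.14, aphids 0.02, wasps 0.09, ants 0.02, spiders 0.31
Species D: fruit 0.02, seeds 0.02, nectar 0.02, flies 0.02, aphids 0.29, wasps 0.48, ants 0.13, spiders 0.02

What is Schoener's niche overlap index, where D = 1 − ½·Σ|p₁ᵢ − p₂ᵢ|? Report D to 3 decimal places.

Σ|p₁ᵢ − p₂ᵢ| = 0.00 + 0.00 + 0.36 + 0.12 + 0.27 + 0.39 + 0.11 + 0.29 = 1.54
D = 1 − ½ × 1.54 = 1 − 0.770 = 0.23000

0.230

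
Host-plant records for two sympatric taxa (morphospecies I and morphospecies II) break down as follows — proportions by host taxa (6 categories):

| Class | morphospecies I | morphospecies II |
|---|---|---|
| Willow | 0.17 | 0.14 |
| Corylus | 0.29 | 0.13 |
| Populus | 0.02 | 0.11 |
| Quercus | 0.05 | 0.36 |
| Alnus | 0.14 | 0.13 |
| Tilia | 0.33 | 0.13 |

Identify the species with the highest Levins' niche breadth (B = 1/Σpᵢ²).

morphospecies II

Σp_Iᵢ² = 0.17² + 0.29² + 0.02² + 0.05² + 0.14² + 0.33² = 0.0289 + 0.0841 + 0.0004 + 0.0025 + 0.0196 + 0.1089 = 0.2444
B_I = 1 / 0.2444 = 4.0917
Σp_IIᵢ² = 0.14² + 0.13² + 0.11² + 0.36² + 0.13² + 0.13² = 0.0196 + 0.0169 + 0.0121 + 0.1296 + 0.0169 + 0.0169 = 0.2120
B_II = 1 / 0.2120 = 4.7170
Highest B → broadest niche (most generalist): morphospecies II (B = 4.72).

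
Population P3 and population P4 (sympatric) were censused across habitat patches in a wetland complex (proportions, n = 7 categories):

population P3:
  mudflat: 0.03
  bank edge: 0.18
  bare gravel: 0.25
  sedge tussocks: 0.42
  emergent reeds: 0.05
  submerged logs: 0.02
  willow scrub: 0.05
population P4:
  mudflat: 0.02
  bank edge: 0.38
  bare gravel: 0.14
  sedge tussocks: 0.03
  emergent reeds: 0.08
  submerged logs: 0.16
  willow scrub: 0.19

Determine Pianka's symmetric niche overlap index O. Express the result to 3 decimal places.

Σ p₁ᵢp₂ᵢ = 0.0006 + 0.0684 + 0.0350 + 0.0126 + 0.0040 + 0.0032 + 0.0095 = 0.1333
Σp_1ᵢ² = 0.03² + 0.18² + 0.25² + 0.42² + 0.05² + 0.02² + 0.05² = 0.0009 + 0.0324 + 0.0625 + 0.1764 + 0.0025 + 0.0004 + 0.0025 = 0.2776
Σp_2ᵢ² = 0.02² + 0.38² + 0.14² + 0.03² + 0.08² + 0.16² + 0.19² = 0.0004 + 0.1444 + 0.0196 + 0.0009 + 0.0064 + 0.0256 + 0.0361 = 0.2334
O = 0.1333 / √(0.2776 × 0.2334) = 0.1333 / 0.254542 = 0.52369

0.524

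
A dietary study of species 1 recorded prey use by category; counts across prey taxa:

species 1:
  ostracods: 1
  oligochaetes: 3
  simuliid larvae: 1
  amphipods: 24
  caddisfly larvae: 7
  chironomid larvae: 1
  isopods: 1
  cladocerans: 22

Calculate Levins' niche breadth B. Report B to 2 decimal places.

Proportions for species 1 (n=60): 1/60=0.0167, 3/60=0.0500, 1/60=0.0167, 24/60=0.4000, 7/60=0.1167, 1/60=0.0167, 1/60=0.0167, 22/60=0.3667
Σpᵢ² = 0.0167² + 0.0500² + 0.0167² + 0.4000² + 0.1167² + 0.0167² + 0.0167² + 0.3667² = 0.000279 + 0.002500 + 0.000279 + 0.160000 + 0.013619 + 0.000279 + 0.000279 + 0.134469 = 0.311704
B = 1 / 0.311704 = 3.2082

3.21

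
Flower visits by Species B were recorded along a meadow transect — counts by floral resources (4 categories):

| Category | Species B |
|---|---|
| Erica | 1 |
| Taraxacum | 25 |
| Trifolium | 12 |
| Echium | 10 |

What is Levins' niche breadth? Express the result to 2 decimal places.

Proportions for Species B (n=48): 1/48=0.0208, 25/48=0.5208, 12/48=0.2500, 10/48=0.2083
Σpᵢ² = 0.0208² + 0.5208² + 0.2500² + 0.2083² = 0.000433 + 0.271233 + 0.062500 + 0.043389 = 0.377555
B = 1 / 0.377555 = 2.6486

2.65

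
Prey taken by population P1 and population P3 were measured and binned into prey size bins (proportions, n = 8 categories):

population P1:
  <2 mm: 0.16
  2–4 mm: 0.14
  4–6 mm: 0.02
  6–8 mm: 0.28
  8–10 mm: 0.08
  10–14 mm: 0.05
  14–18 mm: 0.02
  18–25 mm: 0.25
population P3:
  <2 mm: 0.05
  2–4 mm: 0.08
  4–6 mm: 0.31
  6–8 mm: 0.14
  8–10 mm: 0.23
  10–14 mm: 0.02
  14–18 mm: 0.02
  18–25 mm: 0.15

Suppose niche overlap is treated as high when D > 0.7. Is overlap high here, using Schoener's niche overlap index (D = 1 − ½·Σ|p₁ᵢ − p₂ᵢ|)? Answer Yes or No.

Σ|p₁ᵢ − p₂ᵢ| = 0.11 + 0.06 + 0.29 + 0.14 + 0.15 + 0.03 + 0.00 + 0.10 = 0.88
D = 1 − ½ × 0.88 = 1 − 0.440 = 0.5600
D = 0.5600 < 0.7 → No.

No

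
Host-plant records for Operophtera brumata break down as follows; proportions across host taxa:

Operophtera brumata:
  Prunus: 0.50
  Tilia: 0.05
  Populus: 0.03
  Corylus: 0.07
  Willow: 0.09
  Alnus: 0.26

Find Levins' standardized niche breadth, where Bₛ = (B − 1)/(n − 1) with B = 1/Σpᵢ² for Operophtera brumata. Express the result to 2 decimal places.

Σpᵢ² = 0.50² + 0.05² + 0.03² + 0.07² + 0.09² + 0.26² = 0.2500 + 0.0025 + 0.0009 + 0.0049 + 0.0081 + 0.0676 = 0.3340
B = 1 / 0.3340 = 2.9940
Bₛ = (B − 1)/(n − 1) = (2.9940 − 1)/(6 − 1) = 1.9940/5 = 0.3988

0.40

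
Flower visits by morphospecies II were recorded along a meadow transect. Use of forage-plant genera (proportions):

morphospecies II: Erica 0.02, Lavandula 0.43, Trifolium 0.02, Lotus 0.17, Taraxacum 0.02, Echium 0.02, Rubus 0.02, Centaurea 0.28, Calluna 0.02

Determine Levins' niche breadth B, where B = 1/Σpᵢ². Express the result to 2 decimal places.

Σpᵢ² = 0.02² + 0.43² + 0.02² + 0.17² + 0.02² + 0.02² + 0.02² + 0.28² + 0.02² = 0.0004 + 0.1849 + 0.0004 + 0.0289 + 0.0004 + 0.0004 + 0.0004 + 0.0784 + 0.0004 = 0.2946
B = 1 / 0.2946 = 3.3944

3.39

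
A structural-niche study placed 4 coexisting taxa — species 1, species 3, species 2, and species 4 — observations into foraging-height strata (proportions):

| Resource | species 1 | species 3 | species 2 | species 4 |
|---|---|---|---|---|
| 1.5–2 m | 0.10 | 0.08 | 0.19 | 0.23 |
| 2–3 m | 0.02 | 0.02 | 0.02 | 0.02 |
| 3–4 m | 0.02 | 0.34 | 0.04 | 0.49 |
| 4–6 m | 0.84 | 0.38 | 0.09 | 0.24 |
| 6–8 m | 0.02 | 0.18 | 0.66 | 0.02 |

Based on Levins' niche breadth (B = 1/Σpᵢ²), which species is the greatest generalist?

species 3

Σp_1ᵢ² = 0.10² + 0.02² + 0.02² + 0.84² + 0.02² = 0.0100 + 0.0004 + 0.0004 + 0.7056 + 0.0004 = 0.7168
B_1 = 1 / 0.7168 = 1.3951
Σp_3ᵢ² = 0.08² + 0.02² + 0.34² + 0.38² + 0.18² = 0.0064 + 0.0004 + 0.1156 + 0.1444 + 0.0324 = 0.2992
B_3 = 1 / 0.2992 = 3.3422
Σp_2ᵢ² = 0.19² + 0.02² + 0.04² + 0.09² + 0.66² = 0.0361 + 0.0004 + 0.0016 + 0.0081 + 0.4356 = 0.4818
B_2 = 1 / 0.4818 = 2.0756
Σp_4ᵢ² = 0.23² + 0.02² + 0.49² + 0.24² + 0.02² = 0.0529 + 0.0004 + 0.2401 + 0.0576 + 0.0004 = 0.3514
B_4 = 1 / 0.3514 = 2.8458
Highest B → broadest niche (most generalist): species 3 (B = 3.34).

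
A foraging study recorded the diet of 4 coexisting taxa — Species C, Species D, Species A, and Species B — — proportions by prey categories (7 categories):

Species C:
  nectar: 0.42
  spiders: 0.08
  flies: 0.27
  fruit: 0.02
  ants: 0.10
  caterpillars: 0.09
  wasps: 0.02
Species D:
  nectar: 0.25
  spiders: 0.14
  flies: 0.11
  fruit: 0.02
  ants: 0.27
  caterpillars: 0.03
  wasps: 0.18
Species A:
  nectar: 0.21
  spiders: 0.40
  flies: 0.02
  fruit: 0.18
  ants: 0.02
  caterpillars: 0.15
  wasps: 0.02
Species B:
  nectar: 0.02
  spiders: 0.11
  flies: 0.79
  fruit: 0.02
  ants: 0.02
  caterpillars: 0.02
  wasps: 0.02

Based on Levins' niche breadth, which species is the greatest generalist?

Species D

Σp_Cᵢ² = 0.42² + 0.08² + 0.27² + 0.02² + 0.10² + 0.09² + 0.02² = 0.1764 + 0.0064 + 0.0729 + 0.0004 + 0.0100 + 0.0081 + 0.0004 = 0.2746
B_C = 1 / 0.2746 = 3.6417
Σp_Dᵢ² = 0.25² + 0.14² + 0.11² + 0.02² + 0.27² + 0.03² + 0.18² = 0.0625 + 0.0196 + 0.0121 + 0.0004 + 0.0729 + 0.0009 + 0.0324 = 0.2008
B_D = 1 / 0.2008 = 4.9801
Σp_Aᵢ² = 0.21² + 0.40² + 0.02² + 0.18² + 0.02² + 0.15² + 0.02² = 0.0441 + 0.1600 + 0.0004 + 0.0324 + 0.0004 + 0.0225 + 0.0004 = 0.2602
B_A = 1 / 0.2602 = 3.8432
Σp_Bᵢ² = 0.02² + 0.11² + 0.79² + 0.02² + 0.02² + 0.02² + 0.02² = 0.0004 + 0.0121 + 0.6241 + 0.0004 + 0.0004 + 0.0004 + 0.0004 = 0.6382
B_B = 1 / 0.6382 = 1.5669
Highest B → broadest niche (most generalist): Species D (B = 4.98).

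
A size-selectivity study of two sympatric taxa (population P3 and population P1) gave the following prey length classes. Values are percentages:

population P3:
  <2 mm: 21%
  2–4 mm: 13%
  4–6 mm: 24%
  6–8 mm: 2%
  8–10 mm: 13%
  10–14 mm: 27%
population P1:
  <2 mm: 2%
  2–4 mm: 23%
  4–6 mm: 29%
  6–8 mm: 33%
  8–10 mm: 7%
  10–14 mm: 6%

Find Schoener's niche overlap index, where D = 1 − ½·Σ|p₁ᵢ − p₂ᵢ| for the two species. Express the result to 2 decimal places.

0.54

Convert percentages to proportions (divide by 100).
Σ|p₁ᵢ − p₂ᵢ| = 0.19 + 0.10 + 0.05 + 0.31 + 0.06 + 0.21 = 0.92
D = 1 − ½ × 0.92 = 1 − 0.460 = 0.5400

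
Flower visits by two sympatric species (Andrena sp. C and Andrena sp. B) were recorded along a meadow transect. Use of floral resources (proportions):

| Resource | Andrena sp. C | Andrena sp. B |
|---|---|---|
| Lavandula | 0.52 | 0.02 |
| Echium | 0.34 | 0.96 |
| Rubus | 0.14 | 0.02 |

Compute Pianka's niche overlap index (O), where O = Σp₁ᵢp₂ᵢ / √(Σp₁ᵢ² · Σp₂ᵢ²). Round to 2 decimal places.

0.56

Σ p₁ᵢp₂ᵢ = 0.0104 + 0.3264 + 0.0028 = 0.3396
Σp_1ᵢ² = 0.52² + 0.34² + 0.14² = 0.2704 + 0.1156 + 0.0196 = 0.4056
Σp_2ᵢ² = 0.02² + 0.96² + 0.02² = 0.0004 + 0.9216 + 0.0004 = 0.9224
O = 0.3396 / √(0.4056 × 0.9224) = 0.3396 / 0.61166 = 0.5552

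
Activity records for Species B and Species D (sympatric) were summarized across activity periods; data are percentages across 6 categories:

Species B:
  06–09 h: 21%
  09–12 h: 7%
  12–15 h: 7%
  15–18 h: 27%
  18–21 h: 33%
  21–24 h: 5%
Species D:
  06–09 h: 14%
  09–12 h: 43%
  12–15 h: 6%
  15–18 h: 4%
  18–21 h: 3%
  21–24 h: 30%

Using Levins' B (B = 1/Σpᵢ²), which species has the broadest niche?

Species B

Convert percentages to proportions (divide by 100).
Σp_Bᵢ² = 0.21² + 0.07² + 0.07² + 0.27² + 0.33² + 0.05² = 0.0441 + 0.0049 + 0.0049 + 0.0729 + 0.1089 + 0.0025 = 0.2382
B_B = 1 / 0.2382 = 4.1982
Σp_Dᵢ² = 0.14² + 0.43² + 0.06² + 0.04² + 0.03² + 0.30² = 0.0196 + 0.1849 + 0.0036 + 0.0016 + 0.0009 + 0.0900 = 0.3006
B_D = 1 / 0.3006 = 3.3267
Highest B → broadest niche (most generalist): Species B (B = 4.20).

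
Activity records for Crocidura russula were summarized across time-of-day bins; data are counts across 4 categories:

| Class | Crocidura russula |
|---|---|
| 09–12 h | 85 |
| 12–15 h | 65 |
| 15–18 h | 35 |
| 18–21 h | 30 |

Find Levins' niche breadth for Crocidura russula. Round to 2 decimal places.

3.41

Proportions for Crocidura russula (n=215): 85/215=0.3953, 65/215=0.3023, 35/215=0.1628, 30/215=0.1395
Σpᵢ² = 0.3953² + 0.3023² + 0.1628² + 0.1395² = 0.156262 + 0.091385 + 0.026504 + 0.019460 = 0.293611
B = 1 / 0.293611 = 3.4059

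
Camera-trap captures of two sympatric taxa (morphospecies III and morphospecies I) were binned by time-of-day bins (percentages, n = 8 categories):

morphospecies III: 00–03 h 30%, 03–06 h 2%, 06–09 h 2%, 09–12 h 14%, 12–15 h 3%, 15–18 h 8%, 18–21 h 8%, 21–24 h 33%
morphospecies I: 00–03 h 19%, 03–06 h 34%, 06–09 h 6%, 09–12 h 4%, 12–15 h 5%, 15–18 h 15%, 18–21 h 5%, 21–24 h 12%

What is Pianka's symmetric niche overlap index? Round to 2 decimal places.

0.59

Convert percentages to proportions (divide by 100).
Σ p₁ᵢp₂ᵢ = 0.0570 + 0.0068 + 0.0012 + 0.0056 + 0.0015 + 0.0120 + 0.0040 + 0.0396 = 0.1277
Σp_1ᵢ² = 0.30² + 0.02² + 0.02² + 0.14² + 0.03² + 0.08² + 0.08² + 0.33² = 0.0900 + 0.0004 + 0.0004 + 0.0196 + 0.0009 + 0.0064 + 0.0064 + 0.1089 = 0.2330
Σp_2ᵢ² = 0.19² + 0.34² + 0.06² + 0.04² + 0.05² + 0.15² + 0.05² + 0.12² = 0.0361 + 0.1156 + 0.0036 + 0.0016 + 0.0025 + 0.0225 + 0.0025 + 0.0144 = 0.1988
O = 0.1277 / √(0.2330 × 0.1988) = 0.1277 / 0.21522 = 0.5933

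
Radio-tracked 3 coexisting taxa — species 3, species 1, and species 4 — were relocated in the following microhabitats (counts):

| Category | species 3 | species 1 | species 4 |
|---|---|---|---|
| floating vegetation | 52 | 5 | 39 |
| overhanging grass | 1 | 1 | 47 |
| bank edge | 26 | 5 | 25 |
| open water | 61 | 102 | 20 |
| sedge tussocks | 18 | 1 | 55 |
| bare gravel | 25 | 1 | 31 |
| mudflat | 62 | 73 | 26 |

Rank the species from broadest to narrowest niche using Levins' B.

species 4 > species 3 > species 1

Proportions for species 3 (n=245): 52/245=0.2122, 1/245=0.0041, 26/245=0.1061, 61/245=0.2490, 18/245=0.0735, 25/245=0.1020, 62/245=0.2531
Proportions for species 1 (n=188): 5/188=0.0266, 1/188=0.0053, 5/188=0.0266, 102/188=0.5426, 1/188=0.0053, 1/188=0.0053, 73/188=0.3883
Proportions for species 4 (n=243): 39/243=0.1605, 47/243=0.1934, 25/243=0.1029, 20/243=0.0823, 55/243=0.2263, 31/243=0.1276, 26/243=0.1070
Σp_3ᵢ² = 0.2122² + 0.0041² + 0.1061² + 0.2490² + 0.0735² + 0.1020² + 0.2531² = 0.045029 + 0.000017 + 0.011257 + 0.062001 + 0.005402 + 0.010404 + 0.064060 = 0.198170
B_3 = 1 / 0.198170 = 5.0462
Σp_1ᵢ² = 0.0266² + 0.0053² + 0.0266² + 0.5426² + 0.0053² + 0.0053² + 0.3883² = 0.000708 + 0.000028 + 0.000708 + 0.294415 + 0.000028 + 0.000028 + 0.150777 = 0.446692
B_1 = 1 / 0.446692 = 2.2387
Σp_4ᵢ² = 0.1605² + 0.1934² + 0.1029² + 0.0823² + 0.2263² + 0.1276² + 0.1070² = 0.025760 + 0.037404 + 0.010588 + 0.006773 + 0.051212 + 0.016282 + 0.011449 = 0.159468
B_4 = 1 / 0.159468 = 6.2709
Ranking by B (broadest → narrowest): species 4 (6.27) > species 3 (5.05) > species 1 (2.24)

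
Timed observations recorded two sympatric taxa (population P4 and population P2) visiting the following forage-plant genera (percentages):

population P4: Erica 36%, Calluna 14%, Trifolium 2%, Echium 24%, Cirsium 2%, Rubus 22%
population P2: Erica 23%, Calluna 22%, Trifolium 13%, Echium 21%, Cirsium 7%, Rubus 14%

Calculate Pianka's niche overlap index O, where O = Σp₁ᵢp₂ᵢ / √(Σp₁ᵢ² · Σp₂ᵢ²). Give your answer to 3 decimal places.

Convert percentages to proportions (divide by 100).
Σ p₁ᵢp₂ᵢ = 0.0828 + 0.0308 + 0.0026 + 0.0504 + 0.0014 + 0.0308 = 0.1988
Σp_1ᵢ² = 0.36² + 0.14² + 0.02² + 0.24² + 0.02² + 0.22² = 0.1296 + 0.0196 + 0.0004 + 0.0576 + 0.0004 + 0.0484 = 0.2560
Σp_2ᵢ² = 0.23² + 0.22² + 0.13² + 0.21² + 0.07² + 0.14² = 0.0529 + 0.0484 + 0.0169 + 0.0441 + 0.0049 + 0.0196 = 0.1868
O = 0.1988 / √(0.2560 × 0.1868) = 0.1988 / 0.218680 = 0.90909

0.909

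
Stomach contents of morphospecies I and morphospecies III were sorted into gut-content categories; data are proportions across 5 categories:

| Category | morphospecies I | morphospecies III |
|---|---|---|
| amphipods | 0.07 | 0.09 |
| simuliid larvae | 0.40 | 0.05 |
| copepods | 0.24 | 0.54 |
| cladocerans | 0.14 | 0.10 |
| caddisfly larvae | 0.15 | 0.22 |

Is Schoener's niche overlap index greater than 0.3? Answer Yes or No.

Σ|p₁ᵢ − p₂ᵢ| = 0.02 + 0.35 + 0.30 + 0.04 + 0.07 = 0.78
D = 1 − ½ × 0.78 = 1 − 0.390 = 0.6100
D = 0.6100 > 0.3 → Yes.

Yes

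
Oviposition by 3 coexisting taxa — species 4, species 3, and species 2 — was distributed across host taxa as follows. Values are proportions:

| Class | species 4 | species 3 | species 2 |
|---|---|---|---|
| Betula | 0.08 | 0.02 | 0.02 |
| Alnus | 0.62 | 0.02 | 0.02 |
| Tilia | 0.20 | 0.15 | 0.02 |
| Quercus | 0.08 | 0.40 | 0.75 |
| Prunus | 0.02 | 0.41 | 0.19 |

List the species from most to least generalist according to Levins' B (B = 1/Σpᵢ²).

species 3 > species 4 > species 2

Σp_4ᵢ² = 0.08² + 0.62² + 0.20² + 0.08² + 0.02² = 0.0064 + 0.3844 + 0.0400 + 0.0064 + 0.0004 = 0.4376
B_4 = 1 / 0.4376 = 2.2852
Σp_3ᵢ² = 0.02² + 0.02² + 0.15² + 0.40² + 0.41² = 0.0004 + 0.0004 + 0.0225 + 0.1600 + 0.1681 = 0.3514
B_3 = 1 / 0.3514 = 2.8458
Σp_2ᵢ² = 0.02² + 0.02² + 0.02² + 0.75² + 0.19² = 0.0004 + 0.0004 + 0.0004 + 0.5625 + 0.0361 = 0.5998
B_2 = 1 / 0.5998 = 1.6672
Ranking by B (broadest → narrowest): species 3 (2.85) > species 4 (2.29) > species 2 (1.67)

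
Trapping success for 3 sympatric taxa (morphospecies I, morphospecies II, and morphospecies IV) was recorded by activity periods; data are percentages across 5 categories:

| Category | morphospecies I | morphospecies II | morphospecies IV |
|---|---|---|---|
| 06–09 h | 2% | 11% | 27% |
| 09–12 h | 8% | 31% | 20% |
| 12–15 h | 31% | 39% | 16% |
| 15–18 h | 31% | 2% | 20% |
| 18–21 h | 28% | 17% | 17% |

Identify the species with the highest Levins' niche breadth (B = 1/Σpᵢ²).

morphospecies IV

Convert percentages to proportions (divide by 100).
Σp_Iᵢ² = 0.02² + 0.08² + 0.31² + 0.31² + 0.28² = 0.0004 + 0.0064 + 0.0961 + 0.0961 + 0.0784 = 0.2774
B_I = 1 / 0.2774 = 3.6049
Σp_IIᵢ² = 0.11² + 0.31² + 0.39² + 0.02² + 0.17² = 0.0121 + 0.0961 + 0.1521 + 0.0004 + 0.0289 = 0.2896
B_II = 1 / 0.2896 = 3.4530
Σp_IVᵢ² = 0.27² + 0.20² + 0.16² + 0.20² + 0.17² = 0.0729 + 0.0400 + 0.0256 + 0.0400 + 0.0289 = 0.2074
B_IV = 1 / 0.2074 = 4.8216
Highest B → broadest niche (most generalist): morphospecies IV (B = 4.82).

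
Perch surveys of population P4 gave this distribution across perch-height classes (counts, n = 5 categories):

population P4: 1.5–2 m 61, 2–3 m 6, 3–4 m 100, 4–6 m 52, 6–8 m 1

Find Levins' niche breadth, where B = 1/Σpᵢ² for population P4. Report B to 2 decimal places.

2.94

Proportions for population P4 (n=220): 61/220=0.2773, 6/220=0.0273, 100/220=0.4545, 52/220=0.2364, 1/220=0.0045
Σpᵢ² = 0.2773² + 0.0273² + 0.4545² + 0.2364² + 0.0045² = 0.076895 + 0.000745 + 0.206570 + 0.055885 + 0.000020 = 0.340115
B = 1 / 0.340115 = 2.9402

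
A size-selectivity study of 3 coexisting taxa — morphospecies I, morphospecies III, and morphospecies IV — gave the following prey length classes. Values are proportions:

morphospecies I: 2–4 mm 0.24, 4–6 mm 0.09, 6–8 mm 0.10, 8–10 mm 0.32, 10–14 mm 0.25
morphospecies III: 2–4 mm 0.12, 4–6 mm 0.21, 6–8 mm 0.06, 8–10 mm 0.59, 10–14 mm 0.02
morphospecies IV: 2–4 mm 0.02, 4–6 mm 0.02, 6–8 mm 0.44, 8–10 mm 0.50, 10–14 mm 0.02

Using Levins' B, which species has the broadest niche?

morphospecies I

Σp_Iᵢ² = 0.24² + 0.09² + 0.10² + 0.32² + 0.25² = 0.0576 + 0.0081 + 0.0100 + 0.1024 + 0.0625 = 0.2406
B_I = 1 / 0.2406 = 4.1563
Σp_IIIᵢ² = 0.12² + 0.21² + 0.06² + 0.59² + 0.02² = 0.0144 + 0.0441 + 0.0036 + 0.3481 + 0.0004 = 0.4106
B_III = 1 / 0.4106 = 2.4355
Σp_IVᵢ² = 0.02² + 0.02² + 0.44² + 0.50² + 0.02² = 0.0004 + 0.0004 + 0.1936 + 0.2500 + 0.0004 = 0.4448
B_IV = 1 / 0.4448 = 2.2482
Highest B → broadest niche (most generalist): morphospecies I (B = 4.16).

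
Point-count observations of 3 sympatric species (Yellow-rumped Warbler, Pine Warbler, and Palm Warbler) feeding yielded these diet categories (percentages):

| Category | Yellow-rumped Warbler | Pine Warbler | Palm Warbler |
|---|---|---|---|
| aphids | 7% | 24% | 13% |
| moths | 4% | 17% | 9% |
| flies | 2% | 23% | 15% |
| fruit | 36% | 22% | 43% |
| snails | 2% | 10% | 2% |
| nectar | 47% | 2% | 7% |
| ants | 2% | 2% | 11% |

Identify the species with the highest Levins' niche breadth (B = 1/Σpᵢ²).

Convert percentages to proportions (divide by 100).
Σp_Yellᵢ² = 0.07² + 0.04² + 0.02² + 0.36² + 0.02² + 0.47² + 0.02² = 0.0049 + 0.0016 + 0.0004 + 0.1296 + 0.0004 + 0.2209 + 0.0004 = 0.3582
B_Yell = 1 / 0.3582 = 2.7917
Σp_Pineᵢ² = 0.24² + 0.17² + 0.23² + 0.22² + 0.10² + 0.02² + 0.02² = 0.0576 + 0.0289 + 0.0529 + 0.0484 + 0.0100 + 0.0004 + 0.0004 = 0.1986
B_Pine = 1 / 0.1986 = 5.0352
Σp_Palmᵢ² = 0.13² + 0.09² + 0.15² + 0.43² + 0.02² + 0.07² + 0.11² = 0.0169 + 0.0081 + 0.0225 + 0.1849 + 0.0004 + 0.0049 + 0.0121 = 0.2498
B_Palm = 1 / 0.2498 = 4.0032
Highest B → broadest niche (most generalist): Pine Warbler (B = 5.04).

Pine Warbler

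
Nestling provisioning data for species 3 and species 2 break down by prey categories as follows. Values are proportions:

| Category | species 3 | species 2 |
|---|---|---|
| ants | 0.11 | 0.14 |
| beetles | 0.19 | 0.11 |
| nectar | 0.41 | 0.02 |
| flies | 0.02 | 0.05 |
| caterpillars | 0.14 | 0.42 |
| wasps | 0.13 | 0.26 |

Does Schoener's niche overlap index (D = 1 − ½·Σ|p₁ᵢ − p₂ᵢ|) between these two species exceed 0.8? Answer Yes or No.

No

Σ|p₁ᵢ − p₂ᵢ| = 0.03 + 0.08 + 0.39 + 0.03 + 0.28 + 0.13 = 0.94
D = 1 − ½ × 0.94 = 1 − 0.470 = 0.5300
D = 0.5300 < 0.8 → No.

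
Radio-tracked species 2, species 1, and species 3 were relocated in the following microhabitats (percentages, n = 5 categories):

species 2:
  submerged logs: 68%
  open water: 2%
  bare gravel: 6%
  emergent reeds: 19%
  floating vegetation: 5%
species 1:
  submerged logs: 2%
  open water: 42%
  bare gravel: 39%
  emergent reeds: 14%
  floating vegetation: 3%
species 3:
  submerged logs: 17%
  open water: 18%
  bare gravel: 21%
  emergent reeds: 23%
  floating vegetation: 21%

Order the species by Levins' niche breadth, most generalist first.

species 3 > species 1 > species 2

Convert percentages to proportions (divide by 100).
Σp_2ᵢ² = 0.68² + 0.02² + 0.06² + 0.19² + 0.05² = 0.4624 + 0.0004 + 0.0036 + 0.0361 + 0.0025 = 0.5050
B_2 = 1 / 0.5050 = 1.9802
Σp_1ᵢ² = 0.02² + 0.42² + 0.39² + 0.14² + 0.03² = 0.0004 + 0.1764 + 0.1521 + 0.0196 + 0.0009 = 0.3494
B_1 = 1 / 0.3494 = 2.8620
Σp_3ᵢ² = 0.17² + 0.18² + 0.21² + 0.23² + 0.21² = 0.0289 + 0.0324 + 0.0441 + 0.0529 + 0.0441 = 0.2024
B_3 = 1 / 0.2024 = 4.9407
Ranking by B (broadest → narrowest): species 3 (4.94) > species 1 (2.86) > species 2 (1.98)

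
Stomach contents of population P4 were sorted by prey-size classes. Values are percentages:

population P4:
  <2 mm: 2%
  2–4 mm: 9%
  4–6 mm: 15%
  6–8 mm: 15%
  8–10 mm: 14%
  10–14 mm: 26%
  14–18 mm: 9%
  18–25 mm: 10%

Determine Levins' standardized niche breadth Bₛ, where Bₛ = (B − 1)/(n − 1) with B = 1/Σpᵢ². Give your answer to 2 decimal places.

0.76

Convert percentages to proportions (divide by 100).
Σpᵢ² = 0.02² + 0.09² + 0.15² + 0.15² + 0.14² + 0.26² + 0.09² + 0.10² = 0.0004 + 0.0081 + 0.0225 + 0.0225 + 0.0196 + 0.0676 + 0.0081 + 0.0100 = 0.1588
B = 1 / 0.1588 = 6.2972
Bₛ = (B − 1)/(n − 1) = (6.2972 − 1)/(8 − 1) = 5.2972/7 = 0.7567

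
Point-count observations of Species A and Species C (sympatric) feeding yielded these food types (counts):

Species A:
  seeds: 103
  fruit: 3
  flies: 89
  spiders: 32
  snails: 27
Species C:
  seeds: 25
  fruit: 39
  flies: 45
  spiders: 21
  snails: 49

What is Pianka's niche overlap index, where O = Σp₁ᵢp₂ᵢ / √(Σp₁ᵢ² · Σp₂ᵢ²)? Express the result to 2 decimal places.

Proportions for Species A (n=254): 103/254=0.4055, 3/254=0.0118, 89/254=0.3504, 32/254=0.1260, 27/254=0.1063
Proportions for Species C (n=179): 25/179=0.1397, 39/179=0.2179, 45/179=0.2514, 21/179=0.1173, 49/179=0.2737
Σ p₁ᵢp₂ᵢ = 0.056648 + 0.002571 + 0.088091 + 0.014780 + 0.029094 = 0.191184
Σp_1ᵢ² = 0.4055² + 0.0118² + 0.3504² + 0.1260² + 0.1063² = 0.164430 + 0.000139 + 0.122780 + 0.015876 + 0.011300 = 0.314525
Σp_2ᵢ² = 0.1397² + 0.2179² + 0.2514² + 0.1173² + 0.2737² = 0.019516 + 0.047480 + 0.063202 + 0.013759 + 0.074912 = 0.218869
O = 0.191184 / √(0.314525 × 0.218869) = 0.191184 / 0.2623733 = 0.7287

0.73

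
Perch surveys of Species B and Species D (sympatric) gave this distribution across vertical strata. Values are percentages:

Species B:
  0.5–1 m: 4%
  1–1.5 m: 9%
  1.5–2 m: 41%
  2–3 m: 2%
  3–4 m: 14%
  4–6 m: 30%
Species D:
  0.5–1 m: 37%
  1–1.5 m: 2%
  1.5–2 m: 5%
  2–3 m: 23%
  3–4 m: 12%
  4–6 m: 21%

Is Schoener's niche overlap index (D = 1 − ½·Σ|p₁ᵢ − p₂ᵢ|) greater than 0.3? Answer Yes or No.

Convert percentages to proportions (divide by 100).
Σ|p₁ᵢ − p₂ᵢ| = 0.33 + 0.07 + 0.36 + 0.21 + 0.02 + 0.09 = 1.08
D = 1 − ½ × 1.08 = 1 − 0.540 = 0.4600
D = 0.4600 > 0.3 → Yes.

Yes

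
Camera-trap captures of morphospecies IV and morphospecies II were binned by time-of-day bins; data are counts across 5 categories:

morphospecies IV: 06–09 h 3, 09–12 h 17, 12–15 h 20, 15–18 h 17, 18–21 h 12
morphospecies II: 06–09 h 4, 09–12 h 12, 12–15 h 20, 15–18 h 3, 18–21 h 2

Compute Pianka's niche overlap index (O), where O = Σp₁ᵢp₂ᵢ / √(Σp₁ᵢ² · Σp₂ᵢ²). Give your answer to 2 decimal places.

Proportions for morphospecies IV (n=69): 3/69=0.0435, 17/69=0.2464, 20/69=0.2899, 17/69=0.2464, 12/69=0.1739
Proportions for morphospecies II (n=41): 4/41=0.0976, 12/41=0.2927, 20/41=0.4878, 3/41=0.0732, 2/41=0.0488
Σ p₁ᵢp₂ᵢ = 0.004246 + 0.072121 + 0.141413 + 0.018036 + 0.008486 = 0.244302
Σp_1ᵢ² = 0.0435² + 0.2464² + 0.2899² + 0.2464² + 0.1739² = 0.001892 + 0.060713 + 0.084042 + 0.060713 + 0.030241 = 0.237601
Σp_2ᵢ² = 0.0976² + 0.2927² + 0.4878² + 0.0732² + 0.0488² = 0.009526 + 0.085673 + 0.237949 + 0.005358 + 0.002381 = 0.340887
O = 0.244302 / √(0.237601 × 0.340887) = 0.244302 / 0.2845964 = 0.8584

0.86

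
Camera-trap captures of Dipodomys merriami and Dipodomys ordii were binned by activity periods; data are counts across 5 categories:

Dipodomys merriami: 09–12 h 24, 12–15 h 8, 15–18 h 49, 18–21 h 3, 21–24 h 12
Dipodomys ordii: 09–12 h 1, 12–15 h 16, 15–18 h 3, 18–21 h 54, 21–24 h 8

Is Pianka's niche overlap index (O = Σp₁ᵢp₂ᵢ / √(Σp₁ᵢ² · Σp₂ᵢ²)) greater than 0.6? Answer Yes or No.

No

Proportions for Dipodomys merriami (n=96): 24/96=0.2500, 8/96=0.0833, 49/96=0.5104, 3/96=0.0313, 12/96=0.1250
Proportions for Dipodomys ordii (n=82): 1/82=0.0122, 16/82=0.1951, 3/82=0.0366, 54/82=0.6585, 8/82=0.0976
Σ p₁ᵢp₂ᵢ = 0.003050 + 0.016252 + 0.018681 + 0.020611 + 0.012200 = 0.070794
Σp_1ᵢ² = 0.2500² + 0.0833² + 0.5104² + 0.0313² + 0.1250² = 0.062500 + 0.006939 + 0.260508 + 0.000980 + 0.015625 = 0.346552
Σp_2ᵢ² = 0.0122² + 0.1951² + 0.0366² + 0.6585² + 0.0976² = 0.000149 + 0.038064 + 0.001340 + 0.433622 + 0.009526 = 0.482701
O = 0.070794 / √(0.346552 × 0.482701) = 0.070794 / 0.4090000 = 0.1731
O = 0.1731 < 0.6 → No.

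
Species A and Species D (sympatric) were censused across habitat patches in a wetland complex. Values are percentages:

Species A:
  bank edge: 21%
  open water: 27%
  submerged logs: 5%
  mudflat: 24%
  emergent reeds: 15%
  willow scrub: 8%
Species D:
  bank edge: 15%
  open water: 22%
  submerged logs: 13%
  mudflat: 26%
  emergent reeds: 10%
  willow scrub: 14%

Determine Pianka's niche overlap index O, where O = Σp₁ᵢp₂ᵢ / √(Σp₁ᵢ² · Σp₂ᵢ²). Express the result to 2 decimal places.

0.95

Convert percentages to proportions (divide by 100).
Σ p₁ᵢp₂ᵢ = 0.0315 + 0.0594 + 0.0065 + 0.0624 + 0.0150 + 0.0112 = 0.1860
Σp_1ᵢ² = 0.21² + 0.27² + 0.05² + 0.24² + 0.15² + 0.08² = 0.0441 + 0.0729 + 0.0025 + 0.0576 + 0.0225 + 0.0064 = 0.2060
Σp_2ᵢ² = 0.15² + 0.22² + 0.13² + 0.26² + 0.10² + 0.14² = 0.0225 + 0.0484 + 0.0169 + 0.0676 + 0.0100 + 0.0196 = 0.1850
O = 0.1860 / √(0.2060 × 0.1850) = 0.1860 / 0.19522 = 0.9528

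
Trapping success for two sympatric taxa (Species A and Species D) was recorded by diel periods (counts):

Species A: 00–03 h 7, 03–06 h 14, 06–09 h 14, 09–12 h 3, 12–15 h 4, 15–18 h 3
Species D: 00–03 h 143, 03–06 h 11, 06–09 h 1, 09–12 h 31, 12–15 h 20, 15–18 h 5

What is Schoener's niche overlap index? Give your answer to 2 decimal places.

Proportions for Species A (n=45): 7/45=0.1556, 14/45=0.3111, 14/45=0.3111, 3/45=0.0667, 4/45=0.0889, 3/45=0.0667
Proportions for Species D (n=211): 143/211=0.6777, 11/211=0.0521, 1/211=0.0047, 31/211=0.1469, 20/211=0.0948, 5/211=0.0237
Σ|p₁ᵢ − p₂ᵢ| = 0.5221 + 0.2590 + 0.3064 + 0.0802 + 0.0059 + 0.0430 = 1.2166
D = 1 − ½ × 1.2166 = 1 − 0.60830 = 0.39170

0.39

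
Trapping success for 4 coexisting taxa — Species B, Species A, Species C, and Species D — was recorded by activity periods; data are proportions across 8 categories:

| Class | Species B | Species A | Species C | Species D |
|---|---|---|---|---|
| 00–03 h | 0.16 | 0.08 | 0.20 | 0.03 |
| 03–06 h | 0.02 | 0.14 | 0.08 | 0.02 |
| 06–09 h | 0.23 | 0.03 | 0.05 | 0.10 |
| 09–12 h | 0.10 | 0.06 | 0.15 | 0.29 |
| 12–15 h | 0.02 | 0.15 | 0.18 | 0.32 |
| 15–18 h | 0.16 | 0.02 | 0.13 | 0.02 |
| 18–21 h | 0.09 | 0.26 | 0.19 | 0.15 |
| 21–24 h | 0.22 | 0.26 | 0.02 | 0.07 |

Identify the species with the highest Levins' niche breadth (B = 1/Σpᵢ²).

Species C

Σp_Bᵢ² = 0.16² + 0.02² + 0.23² + 0.10² + 0.02² + 0.16² + 0.09² + 0.22² = 0.0256 + 0.0004 + 0.0529 + 0.0100 + 0.0004 + 0.0256 + 0.0081 + 0.0484 = 0.1714
B_B = 1 / 0.1714 = 5.8343
Σp_Aᵢ² = 0.08² + 0.14² + 0.03² + 0.06² + 0.15² + 0.02² + 0.26² + 0.26² = 0.0064 + 0.0196 + 0.0009 + 0.0036 + 0.0225 + 0.0004 + 0.0676 + 0.0676 = 0.1886
B_A = 1 / 0.1886 = 5.3022
Σp_Cᵢ² = 0.20² + 0.08² + 0.05² + 0.15² + 0.18² + 0.13² + 0.19² + 0.02² = 0.0400 + 0.0064 + 0.0025 + 0.0225 + 0.0324 + 0.0169 + 0.0361 + 0.0004 = 0.1572
B_C = 1 / 0.1572 = 6.3613
Σp_Dᵢ² = 0.03² + 0.02² + 0.10² + 0.29² + 0.32² + 0.02² + 0.15² + 0.07² = 0.0009 + 0.0004 + 0.0100 + 0.0841 + 0.1024 + 0.0004 + 0.0225 + 0.0049 = 0.2256
B_D = 1 / 0.2256 = 4.4326
Highest B → broadest niche (most generalist): Species C (B = 6.36).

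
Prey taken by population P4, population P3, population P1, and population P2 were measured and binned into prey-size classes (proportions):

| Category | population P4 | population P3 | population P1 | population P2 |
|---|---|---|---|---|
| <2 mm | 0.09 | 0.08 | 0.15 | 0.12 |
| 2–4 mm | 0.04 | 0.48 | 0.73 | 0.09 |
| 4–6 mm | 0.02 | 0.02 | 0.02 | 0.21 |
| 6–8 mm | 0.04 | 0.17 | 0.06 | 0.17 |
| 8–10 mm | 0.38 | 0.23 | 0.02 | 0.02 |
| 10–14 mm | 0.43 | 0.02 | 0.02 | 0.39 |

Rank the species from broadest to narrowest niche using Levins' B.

Σp_P4ᵢ² = 0.09² + 0.04² + 0.02² + 0.04² + 0.38² + 0.43² = 0.0081 + 0.0016 + 0.0004 + 0.0016 + 0.1444 + 0.1849 = 0.3410
B_P4 = 1 / 0.3410 = 2.9326
Σp_P3ᵢ² = 0.08² + 0.48² + 0.02² + 0.17² + 0.23² + 0.02² = 0.0064 + 0.2304 + 0.0004 + 0.0289 + 0.0529 + 0.0004 = 0.3194
B_P3 = 1 / 0.3194 = 3.1309
Σp_P1ᵢ² = 0.15² + 0.73² + 0.02² + 0.06² + 0.02² + 0.02² = 0.0225 + 0.5329 + 0.0004 + 0.0036 + 0.0004 + 0.0004 = 0.5602
B_P1 = 1 / 0.5602 = 1.7851
Σp_P2ᵢ² = 0.12² + 0.09² + 0.21² + 0.17² + 0.02² + 0.39² = 0.0144 + 0.0081 + 0.0441 + 0.0289 + 0.0004 + 0.1521 = 0.2480
B_P2 = 1 / 0.2480 = 4.0323
Ranking by B (broadest → narrowest): population P2 (4.03) > population P3 (3.13) > population P4 (2.93) > population P1 (1.79)

population P2 > population P3 > population P4 > population P1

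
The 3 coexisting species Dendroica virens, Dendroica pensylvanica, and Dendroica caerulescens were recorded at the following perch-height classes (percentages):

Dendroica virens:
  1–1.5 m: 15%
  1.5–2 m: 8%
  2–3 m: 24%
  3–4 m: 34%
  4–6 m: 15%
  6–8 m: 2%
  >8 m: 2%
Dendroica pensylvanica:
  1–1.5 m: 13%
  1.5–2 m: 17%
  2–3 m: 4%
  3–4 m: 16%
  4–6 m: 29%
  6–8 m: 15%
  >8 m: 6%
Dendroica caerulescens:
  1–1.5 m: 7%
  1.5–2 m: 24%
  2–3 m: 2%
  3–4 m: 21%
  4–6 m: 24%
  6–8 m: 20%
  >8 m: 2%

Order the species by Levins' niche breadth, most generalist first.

Convert percentages to proportions (divide by 100).
Σp_vireᵢ² = 0.15² + 0.08² + 0.24² + 0.34² + 0.15² + 0.02² + 0.02² = 0.0225 + 0.0064 + 0.0576 + 0.1156 + 0.0225 + 0.0004 + 0.0004 = 0.2254
B_vire = 1 / 0.2254 = 4.4366
Σp_pensᵢ² = 0.13² + 0.17² + 0.04² + 0.16² + 0.29² + 0.15² + 0.06² = 0.0169 + 0.0289 + 0.0016 + 0.0256 + 0.0841 + 0.0225 + 0.0036 = 0.1832
B_pens = 1 / 0.1832 = 5.4585
Σp_caerᵢ² = 0.07² + 0.24² + 0.02² + 0.21² + 0.24² + 0.20² + 0.02² = 0.0049 + 0.0576 + 0.0004 + 0.0441 + 0.0576 + 0.0400 + 0.0004 = 0.2050
B_caer = 1 / 0.2050 = 4.8780
Ranking by B (broadest → narrowest): Dendroica pensylvanica (5.46) > Dendroica caerulescens (4.88) > Dendroica virens (4.44)

Dendroica pensylvanica > Dendroica caerulescens > Dendroica virens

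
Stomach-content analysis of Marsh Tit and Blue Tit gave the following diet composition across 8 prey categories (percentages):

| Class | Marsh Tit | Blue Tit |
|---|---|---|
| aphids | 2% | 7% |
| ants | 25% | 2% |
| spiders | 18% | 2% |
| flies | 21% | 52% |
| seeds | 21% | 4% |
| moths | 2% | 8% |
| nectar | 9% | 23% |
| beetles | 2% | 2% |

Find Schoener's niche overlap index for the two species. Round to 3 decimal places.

Convert percentages to proportions (divide by 100).
Σ|p₁ᵢ − p₂ᵢ| = 0.05 + 0.23 + 0.16 + 0.31 + 0.17 + 0.06 + 0.14 + 0.00 = 1.12
D = 1 − ½ × 1.12 = 1 − 0.560 = 0.44000

0.440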